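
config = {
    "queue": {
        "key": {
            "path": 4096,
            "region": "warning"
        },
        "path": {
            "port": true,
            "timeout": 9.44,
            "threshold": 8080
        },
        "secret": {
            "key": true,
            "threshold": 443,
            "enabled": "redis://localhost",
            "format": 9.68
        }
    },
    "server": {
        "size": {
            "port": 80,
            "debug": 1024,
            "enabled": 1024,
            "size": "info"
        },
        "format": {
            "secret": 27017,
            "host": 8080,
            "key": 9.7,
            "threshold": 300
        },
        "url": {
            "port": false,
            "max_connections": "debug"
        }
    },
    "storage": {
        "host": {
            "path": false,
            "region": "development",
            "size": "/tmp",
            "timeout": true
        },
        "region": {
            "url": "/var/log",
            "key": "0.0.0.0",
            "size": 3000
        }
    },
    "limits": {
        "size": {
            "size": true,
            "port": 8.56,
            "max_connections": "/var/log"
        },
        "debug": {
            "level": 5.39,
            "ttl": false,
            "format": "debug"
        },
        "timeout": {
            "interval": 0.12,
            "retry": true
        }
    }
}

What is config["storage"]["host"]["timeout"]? True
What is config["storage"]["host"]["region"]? "development"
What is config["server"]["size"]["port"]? 80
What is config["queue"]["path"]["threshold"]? 8080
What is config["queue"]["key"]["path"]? 4096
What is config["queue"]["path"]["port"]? True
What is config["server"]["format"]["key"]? 9.7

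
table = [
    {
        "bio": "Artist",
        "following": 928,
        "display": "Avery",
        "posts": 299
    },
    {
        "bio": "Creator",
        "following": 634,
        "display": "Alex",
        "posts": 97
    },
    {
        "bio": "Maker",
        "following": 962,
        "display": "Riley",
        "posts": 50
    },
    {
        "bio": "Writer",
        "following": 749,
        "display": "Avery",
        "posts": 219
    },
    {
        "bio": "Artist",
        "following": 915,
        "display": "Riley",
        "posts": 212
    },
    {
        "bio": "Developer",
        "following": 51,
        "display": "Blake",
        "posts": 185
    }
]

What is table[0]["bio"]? "Artist"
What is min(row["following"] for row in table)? 51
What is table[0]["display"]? "Avery"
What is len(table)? 6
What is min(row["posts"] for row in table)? 50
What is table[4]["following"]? 915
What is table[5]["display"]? "Blake"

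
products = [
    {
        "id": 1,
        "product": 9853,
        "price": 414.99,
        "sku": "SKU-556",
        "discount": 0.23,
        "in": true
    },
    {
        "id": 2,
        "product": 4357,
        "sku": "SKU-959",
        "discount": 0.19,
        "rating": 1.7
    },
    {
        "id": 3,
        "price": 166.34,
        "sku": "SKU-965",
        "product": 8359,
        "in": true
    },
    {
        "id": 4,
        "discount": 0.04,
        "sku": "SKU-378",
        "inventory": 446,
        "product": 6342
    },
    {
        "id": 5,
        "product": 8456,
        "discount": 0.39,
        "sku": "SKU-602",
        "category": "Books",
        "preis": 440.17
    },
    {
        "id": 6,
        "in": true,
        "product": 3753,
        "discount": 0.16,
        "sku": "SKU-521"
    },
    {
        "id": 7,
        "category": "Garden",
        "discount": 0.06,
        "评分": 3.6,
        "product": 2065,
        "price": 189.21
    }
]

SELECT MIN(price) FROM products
166.34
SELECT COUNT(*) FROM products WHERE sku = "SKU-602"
1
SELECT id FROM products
[1, 2, 3, 4, 5, 6, 7]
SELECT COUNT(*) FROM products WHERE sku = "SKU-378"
1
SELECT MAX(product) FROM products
9853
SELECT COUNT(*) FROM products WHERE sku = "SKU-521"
1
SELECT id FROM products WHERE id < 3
[1, 2]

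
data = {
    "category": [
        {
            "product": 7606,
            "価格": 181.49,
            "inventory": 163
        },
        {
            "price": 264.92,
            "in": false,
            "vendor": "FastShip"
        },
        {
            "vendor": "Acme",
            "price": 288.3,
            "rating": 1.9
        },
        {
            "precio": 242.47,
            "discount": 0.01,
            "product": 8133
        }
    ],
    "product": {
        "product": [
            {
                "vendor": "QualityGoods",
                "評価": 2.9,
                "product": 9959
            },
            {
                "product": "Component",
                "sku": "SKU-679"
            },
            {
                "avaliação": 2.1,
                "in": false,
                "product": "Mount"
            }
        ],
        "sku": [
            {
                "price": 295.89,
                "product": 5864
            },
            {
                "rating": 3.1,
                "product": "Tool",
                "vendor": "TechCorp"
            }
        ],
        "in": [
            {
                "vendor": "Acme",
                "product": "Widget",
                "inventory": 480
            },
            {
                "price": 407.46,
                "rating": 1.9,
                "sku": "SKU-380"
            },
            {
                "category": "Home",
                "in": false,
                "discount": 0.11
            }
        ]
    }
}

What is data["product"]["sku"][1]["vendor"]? "TechCorp"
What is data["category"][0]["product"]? 7606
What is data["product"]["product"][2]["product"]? "Mount"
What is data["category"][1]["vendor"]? "FastShip"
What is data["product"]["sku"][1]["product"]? "Tool"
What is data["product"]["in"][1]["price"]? 407.46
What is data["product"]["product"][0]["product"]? 9959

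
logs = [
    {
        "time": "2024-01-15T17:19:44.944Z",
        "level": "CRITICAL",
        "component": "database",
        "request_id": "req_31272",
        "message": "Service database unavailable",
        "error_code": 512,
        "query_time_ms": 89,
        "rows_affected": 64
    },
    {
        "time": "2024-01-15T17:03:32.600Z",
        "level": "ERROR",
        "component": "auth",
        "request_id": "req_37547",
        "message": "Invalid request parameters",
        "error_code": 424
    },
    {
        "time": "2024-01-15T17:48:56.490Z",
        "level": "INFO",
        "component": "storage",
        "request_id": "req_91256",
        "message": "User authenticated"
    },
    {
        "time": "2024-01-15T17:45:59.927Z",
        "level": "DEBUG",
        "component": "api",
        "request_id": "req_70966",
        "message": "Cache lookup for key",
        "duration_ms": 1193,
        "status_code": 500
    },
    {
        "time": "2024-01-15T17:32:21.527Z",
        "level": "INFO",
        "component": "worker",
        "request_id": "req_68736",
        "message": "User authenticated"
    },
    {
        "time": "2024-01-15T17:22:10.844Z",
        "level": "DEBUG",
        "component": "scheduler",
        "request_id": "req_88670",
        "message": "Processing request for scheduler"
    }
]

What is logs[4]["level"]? "INFO"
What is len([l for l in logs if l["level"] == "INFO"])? 2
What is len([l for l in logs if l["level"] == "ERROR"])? 1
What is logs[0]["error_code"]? 512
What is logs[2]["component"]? "storage"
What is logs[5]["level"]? "DEBUG"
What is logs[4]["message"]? "User authenticated"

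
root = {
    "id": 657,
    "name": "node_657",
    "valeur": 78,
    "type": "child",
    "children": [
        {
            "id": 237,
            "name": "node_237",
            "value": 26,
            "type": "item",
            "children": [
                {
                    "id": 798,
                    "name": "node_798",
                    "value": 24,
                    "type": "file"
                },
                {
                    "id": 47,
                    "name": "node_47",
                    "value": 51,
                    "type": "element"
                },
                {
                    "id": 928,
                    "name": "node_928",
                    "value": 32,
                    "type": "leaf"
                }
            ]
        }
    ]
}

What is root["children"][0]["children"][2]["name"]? "node_928"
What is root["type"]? "child"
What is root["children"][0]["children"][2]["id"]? 928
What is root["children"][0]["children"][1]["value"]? 51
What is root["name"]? "node_657"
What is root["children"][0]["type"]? "item"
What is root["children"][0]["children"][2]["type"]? "leaf"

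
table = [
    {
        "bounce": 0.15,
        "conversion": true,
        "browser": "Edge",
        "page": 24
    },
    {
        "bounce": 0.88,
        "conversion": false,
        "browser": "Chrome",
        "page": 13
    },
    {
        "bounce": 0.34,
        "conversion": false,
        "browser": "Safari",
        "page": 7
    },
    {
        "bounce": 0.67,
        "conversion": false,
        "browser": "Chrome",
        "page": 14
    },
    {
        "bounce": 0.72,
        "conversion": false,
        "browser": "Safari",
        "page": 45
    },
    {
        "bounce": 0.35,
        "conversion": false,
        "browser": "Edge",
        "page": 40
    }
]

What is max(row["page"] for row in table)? 45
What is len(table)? 6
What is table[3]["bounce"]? 0.67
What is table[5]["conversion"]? False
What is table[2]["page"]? 7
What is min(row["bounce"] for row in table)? 0.15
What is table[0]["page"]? 24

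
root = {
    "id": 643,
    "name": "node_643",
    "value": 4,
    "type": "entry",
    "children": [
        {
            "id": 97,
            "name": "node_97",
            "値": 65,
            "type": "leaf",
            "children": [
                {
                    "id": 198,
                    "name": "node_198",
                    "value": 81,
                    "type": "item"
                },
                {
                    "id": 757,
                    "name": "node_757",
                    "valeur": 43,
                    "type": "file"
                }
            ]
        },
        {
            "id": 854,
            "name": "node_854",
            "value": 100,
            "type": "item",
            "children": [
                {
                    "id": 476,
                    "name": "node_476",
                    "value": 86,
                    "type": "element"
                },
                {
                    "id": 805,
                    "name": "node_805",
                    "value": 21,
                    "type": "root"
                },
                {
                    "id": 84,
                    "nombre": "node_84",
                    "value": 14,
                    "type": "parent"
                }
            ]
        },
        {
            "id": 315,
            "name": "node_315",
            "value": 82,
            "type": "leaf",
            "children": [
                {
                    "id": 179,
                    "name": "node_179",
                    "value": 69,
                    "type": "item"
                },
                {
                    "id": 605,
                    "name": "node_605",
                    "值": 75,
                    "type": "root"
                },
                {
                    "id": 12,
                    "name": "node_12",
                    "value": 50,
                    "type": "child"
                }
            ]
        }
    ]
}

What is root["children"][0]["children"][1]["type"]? "file"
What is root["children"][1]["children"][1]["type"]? "root"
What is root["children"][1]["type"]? "item"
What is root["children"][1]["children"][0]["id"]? 476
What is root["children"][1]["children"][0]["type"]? "element"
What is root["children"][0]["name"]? "node_97"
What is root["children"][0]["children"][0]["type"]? "item"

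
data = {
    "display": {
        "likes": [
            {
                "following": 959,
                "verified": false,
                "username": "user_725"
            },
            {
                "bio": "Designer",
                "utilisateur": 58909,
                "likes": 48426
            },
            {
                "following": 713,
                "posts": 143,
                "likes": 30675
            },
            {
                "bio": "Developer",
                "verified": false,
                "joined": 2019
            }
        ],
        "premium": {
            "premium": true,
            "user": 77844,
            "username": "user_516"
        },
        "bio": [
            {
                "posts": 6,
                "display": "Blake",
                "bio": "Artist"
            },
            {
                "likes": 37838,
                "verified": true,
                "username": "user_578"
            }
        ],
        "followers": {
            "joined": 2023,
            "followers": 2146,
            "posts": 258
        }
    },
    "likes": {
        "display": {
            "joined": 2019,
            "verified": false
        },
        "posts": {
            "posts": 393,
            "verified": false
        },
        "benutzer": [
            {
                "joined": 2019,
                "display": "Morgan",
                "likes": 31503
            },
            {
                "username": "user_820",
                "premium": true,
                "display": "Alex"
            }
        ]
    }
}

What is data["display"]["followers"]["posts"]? 258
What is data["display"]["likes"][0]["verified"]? False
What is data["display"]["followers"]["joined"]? 2023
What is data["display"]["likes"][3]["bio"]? "Developer"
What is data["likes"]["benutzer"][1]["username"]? "user_820"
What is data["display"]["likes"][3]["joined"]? 2019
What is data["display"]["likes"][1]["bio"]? "Designer"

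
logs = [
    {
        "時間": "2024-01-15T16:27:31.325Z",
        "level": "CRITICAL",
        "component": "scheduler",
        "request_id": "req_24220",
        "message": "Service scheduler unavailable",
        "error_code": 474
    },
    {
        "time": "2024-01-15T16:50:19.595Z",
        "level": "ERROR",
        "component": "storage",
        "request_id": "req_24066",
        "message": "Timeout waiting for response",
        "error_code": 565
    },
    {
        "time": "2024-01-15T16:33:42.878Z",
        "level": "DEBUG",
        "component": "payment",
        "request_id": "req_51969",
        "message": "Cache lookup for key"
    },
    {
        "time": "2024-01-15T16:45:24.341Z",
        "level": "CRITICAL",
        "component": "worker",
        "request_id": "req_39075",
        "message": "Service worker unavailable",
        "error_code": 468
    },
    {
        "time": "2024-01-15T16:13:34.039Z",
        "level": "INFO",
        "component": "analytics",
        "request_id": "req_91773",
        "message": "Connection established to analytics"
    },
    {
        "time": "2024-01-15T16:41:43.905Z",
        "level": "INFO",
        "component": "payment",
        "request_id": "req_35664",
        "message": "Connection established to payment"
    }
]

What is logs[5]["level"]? "INFO"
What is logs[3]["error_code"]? 468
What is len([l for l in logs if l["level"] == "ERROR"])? 1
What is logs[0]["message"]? "Service scheduler unavailable"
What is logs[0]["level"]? "CRITICAL"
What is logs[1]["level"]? "ERROR"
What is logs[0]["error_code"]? 474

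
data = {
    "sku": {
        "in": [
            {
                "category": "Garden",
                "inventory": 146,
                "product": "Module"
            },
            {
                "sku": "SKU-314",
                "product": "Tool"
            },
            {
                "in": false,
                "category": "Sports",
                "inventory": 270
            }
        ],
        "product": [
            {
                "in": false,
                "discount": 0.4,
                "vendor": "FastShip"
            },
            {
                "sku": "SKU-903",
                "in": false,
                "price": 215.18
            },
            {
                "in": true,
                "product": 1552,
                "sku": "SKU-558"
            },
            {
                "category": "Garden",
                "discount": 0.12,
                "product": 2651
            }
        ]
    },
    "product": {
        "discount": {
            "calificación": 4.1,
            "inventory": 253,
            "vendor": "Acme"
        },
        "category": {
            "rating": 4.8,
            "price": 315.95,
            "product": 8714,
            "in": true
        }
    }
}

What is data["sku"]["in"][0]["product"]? "Module"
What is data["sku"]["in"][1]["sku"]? "SKU-314"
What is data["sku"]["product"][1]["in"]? False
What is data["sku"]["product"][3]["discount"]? 0.12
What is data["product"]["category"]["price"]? 315.95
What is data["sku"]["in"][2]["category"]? "Sports"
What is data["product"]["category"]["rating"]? 4.8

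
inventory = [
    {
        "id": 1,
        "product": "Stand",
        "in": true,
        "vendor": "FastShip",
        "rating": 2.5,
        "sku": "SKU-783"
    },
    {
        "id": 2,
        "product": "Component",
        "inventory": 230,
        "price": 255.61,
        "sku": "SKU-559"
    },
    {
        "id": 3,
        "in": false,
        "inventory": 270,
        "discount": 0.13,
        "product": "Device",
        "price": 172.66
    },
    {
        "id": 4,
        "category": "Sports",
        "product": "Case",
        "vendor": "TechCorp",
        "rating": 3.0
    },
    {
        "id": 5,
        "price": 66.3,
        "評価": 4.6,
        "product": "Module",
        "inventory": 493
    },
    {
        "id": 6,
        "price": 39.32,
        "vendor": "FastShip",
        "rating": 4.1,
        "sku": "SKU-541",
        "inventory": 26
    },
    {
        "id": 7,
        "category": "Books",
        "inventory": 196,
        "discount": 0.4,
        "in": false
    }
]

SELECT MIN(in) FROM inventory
False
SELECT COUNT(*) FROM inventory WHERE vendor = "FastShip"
2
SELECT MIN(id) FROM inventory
1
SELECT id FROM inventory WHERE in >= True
[1]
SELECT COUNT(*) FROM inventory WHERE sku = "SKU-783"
1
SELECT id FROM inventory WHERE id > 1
[2, 3, 4, 5, 6, 7]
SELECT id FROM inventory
[1, 2, 3, 4, 5, 6, 7]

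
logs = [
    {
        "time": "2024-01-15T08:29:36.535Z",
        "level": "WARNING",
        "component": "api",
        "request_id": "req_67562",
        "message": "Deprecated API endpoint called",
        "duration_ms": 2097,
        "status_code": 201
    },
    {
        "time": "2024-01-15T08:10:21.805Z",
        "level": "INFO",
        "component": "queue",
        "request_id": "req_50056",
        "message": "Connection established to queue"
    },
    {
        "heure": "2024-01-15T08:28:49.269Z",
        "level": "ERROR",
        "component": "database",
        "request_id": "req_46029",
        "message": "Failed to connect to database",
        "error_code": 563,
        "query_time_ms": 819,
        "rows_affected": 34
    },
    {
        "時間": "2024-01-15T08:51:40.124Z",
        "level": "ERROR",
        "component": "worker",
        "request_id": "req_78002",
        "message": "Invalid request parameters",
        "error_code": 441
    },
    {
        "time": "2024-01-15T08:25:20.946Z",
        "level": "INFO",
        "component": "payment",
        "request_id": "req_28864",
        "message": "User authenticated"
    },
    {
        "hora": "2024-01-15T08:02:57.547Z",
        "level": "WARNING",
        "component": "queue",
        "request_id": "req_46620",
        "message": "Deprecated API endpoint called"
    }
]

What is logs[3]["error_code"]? 441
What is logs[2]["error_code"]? 563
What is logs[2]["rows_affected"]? 34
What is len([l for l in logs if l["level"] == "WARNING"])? 2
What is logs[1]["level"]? "INFO"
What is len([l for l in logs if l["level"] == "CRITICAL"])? 0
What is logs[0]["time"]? "2024-01-15T08:29:36.535Z"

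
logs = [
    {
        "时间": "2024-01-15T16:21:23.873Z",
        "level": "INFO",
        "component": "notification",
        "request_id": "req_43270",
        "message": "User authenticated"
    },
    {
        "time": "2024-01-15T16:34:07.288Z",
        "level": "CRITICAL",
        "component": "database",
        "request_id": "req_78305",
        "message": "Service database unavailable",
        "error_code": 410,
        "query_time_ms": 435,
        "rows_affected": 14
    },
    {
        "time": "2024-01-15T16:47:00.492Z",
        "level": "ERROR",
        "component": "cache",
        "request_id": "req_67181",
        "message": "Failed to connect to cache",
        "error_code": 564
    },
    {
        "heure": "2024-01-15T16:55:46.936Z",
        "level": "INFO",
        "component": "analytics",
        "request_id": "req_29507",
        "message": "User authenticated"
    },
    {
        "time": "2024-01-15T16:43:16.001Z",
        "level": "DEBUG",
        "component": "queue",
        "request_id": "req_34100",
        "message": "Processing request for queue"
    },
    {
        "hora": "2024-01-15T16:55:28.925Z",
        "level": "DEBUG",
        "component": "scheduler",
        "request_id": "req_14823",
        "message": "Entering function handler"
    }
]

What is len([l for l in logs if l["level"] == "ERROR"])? 1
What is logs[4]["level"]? "DEBUG"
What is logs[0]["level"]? "INFO"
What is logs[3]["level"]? "INFO"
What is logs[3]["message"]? "User authenticated"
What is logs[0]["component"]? "notification"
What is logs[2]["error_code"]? 564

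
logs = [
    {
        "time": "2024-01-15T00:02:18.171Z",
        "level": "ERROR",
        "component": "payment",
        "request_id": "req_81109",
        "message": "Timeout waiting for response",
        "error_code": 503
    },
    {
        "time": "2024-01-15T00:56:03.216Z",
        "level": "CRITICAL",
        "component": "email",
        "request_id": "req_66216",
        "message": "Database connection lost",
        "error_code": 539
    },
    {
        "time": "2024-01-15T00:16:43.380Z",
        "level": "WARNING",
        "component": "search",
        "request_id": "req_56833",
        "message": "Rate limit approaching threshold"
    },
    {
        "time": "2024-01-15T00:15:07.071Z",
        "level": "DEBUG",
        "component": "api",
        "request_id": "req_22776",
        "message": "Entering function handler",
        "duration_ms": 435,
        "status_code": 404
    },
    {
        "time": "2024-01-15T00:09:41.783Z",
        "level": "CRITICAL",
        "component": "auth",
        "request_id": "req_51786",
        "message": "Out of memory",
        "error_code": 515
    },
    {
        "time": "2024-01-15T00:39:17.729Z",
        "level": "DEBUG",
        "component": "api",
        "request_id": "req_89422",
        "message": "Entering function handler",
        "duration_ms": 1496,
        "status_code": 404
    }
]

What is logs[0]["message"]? "Timeout waiting for response"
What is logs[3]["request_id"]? "req_22776"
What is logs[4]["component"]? "auth"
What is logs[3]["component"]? "api"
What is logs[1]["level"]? "CRITICAL"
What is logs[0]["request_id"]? "req_81109"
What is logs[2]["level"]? "WARNING"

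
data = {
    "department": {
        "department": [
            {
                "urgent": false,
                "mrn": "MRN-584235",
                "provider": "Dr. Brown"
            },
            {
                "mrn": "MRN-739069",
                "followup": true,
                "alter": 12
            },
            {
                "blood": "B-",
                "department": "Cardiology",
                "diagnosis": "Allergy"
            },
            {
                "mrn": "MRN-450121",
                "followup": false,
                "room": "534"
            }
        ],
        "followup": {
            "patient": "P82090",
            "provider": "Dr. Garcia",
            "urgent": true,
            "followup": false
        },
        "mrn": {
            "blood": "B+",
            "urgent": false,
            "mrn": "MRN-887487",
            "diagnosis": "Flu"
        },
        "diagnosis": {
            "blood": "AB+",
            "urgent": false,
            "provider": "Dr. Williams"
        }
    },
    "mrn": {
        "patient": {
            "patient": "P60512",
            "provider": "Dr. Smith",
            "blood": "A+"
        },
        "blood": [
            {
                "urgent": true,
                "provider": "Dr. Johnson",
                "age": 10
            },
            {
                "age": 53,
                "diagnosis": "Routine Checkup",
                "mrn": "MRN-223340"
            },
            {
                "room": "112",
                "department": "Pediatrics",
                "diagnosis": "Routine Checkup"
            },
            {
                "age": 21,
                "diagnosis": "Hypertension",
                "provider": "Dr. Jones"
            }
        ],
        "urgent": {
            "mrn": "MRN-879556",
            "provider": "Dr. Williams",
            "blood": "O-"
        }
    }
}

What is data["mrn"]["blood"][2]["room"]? "112"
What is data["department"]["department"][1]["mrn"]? "MRN-739069"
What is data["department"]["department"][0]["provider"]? "Dr. Brown"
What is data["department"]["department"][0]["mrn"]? "MRN-584235"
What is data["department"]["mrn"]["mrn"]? "MRN-887487"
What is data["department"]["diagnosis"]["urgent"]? False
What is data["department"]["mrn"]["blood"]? "B+"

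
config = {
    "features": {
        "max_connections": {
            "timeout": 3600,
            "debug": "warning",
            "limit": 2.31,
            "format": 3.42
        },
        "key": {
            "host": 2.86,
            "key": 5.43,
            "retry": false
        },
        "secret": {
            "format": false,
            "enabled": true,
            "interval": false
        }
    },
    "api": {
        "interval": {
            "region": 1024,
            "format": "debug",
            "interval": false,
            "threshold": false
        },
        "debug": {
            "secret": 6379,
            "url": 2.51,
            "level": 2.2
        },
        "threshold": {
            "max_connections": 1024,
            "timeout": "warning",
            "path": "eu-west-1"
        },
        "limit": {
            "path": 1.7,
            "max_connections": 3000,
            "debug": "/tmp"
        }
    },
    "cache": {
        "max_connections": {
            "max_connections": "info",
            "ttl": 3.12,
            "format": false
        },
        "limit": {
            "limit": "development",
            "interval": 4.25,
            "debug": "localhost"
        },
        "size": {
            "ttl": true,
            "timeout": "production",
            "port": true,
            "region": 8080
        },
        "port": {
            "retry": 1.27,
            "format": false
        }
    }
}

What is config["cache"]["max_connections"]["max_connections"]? "info"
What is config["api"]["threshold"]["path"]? "eu-west-1"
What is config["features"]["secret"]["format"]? False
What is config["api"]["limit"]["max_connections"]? 3000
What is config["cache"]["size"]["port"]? True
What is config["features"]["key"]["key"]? 5.43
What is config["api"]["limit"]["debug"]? "/tmp"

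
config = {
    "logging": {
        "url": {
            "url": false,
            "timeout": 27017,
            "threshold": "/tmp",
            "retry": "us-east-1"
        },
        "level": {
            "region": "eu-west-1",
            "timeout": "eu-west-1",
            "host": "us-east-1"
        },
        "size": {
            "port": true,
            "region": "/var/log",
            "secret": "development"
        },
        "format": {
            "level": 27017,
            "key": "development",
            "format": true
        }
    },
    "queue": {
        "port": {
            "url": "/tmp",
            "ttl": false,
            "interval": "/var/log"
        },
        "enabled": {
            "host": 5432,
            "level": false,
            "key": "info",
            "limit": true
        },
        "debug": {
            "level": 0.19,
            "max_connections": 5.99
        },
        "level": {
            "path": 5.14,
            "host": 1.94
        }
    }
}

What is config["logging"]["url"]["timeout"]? 27017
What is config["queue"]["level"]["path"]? 5.14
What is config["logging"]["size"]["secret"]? "development"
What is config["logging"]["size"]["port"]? True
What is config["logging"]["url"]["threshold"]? "/tmp"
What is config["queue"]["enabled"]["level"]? False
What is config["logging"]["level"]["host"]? "us-east-1"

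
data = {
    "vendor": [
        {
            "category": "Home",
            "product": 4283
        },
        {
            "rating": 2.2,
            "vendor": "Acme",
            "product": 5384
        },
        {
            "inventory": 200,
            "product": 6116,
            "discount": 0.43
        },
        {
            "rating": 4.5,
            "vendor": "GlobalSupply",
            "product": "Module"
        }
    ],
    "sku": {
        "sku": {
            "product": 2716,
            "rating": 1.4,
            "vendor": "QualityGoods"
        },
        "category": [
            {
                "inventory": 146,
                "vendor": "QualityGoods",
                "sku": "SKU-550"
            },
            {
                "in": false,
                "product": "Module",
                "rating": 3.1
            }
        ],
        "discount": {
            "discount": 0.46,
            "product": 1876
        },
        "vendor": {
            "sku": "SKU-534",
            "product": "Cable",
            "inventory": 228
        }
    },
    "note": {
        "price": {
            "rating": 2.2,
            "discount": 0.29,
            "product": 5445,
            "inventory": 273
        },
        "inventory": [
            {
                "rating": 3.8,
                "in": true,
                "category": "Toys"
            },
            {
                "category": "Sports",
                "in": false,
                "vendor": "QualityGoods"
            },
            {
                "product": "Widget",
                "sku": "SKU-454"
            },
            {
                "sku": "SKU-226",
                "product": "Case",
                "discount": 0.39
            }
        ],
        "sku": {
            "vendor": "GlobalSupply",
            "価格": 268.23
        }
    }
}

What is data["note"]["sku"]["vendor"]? "GlobalSupply"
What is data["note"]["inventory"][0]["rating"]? 3.8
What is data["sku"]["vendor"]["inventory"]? 228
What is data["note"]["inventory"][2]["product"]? "Widget"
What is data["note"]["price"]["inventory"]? 273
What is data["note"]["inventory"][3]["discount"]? 0.39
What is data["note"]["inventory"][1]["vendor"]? "QualityGoods"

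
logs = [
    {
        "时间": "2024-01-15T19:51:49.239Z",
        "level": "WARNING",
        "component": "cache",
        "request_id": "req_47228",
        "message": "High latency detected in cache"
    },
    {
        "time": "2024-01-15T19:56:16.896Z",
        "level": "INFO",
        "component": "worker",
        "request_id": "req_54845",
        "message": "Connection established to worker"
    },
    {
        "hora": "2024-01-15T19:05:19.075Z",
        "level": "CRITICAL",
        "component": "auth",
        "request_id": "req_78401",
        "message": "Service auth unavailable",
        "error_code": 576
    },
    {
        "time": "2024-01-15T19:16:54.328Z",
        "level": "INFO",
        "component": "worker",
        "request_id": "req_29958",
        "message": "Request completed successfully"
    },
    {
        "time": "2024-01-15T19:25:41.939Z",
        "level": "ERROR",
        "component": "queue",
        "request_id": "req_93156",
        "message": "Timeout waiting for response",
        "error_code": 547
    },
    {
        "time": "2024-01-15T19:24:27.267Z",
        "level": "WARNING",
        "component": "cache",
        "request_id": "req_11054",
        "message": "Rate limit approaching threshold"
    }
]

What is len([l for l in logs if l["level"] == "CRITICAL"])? 1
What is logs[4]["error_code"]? 547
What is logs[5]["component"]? "cache"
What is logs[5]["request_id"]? "req_11054"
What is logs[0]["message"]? "High latency detected in cache"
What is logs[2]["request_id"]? "req_78401"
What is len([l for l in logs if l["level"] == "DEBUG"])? 0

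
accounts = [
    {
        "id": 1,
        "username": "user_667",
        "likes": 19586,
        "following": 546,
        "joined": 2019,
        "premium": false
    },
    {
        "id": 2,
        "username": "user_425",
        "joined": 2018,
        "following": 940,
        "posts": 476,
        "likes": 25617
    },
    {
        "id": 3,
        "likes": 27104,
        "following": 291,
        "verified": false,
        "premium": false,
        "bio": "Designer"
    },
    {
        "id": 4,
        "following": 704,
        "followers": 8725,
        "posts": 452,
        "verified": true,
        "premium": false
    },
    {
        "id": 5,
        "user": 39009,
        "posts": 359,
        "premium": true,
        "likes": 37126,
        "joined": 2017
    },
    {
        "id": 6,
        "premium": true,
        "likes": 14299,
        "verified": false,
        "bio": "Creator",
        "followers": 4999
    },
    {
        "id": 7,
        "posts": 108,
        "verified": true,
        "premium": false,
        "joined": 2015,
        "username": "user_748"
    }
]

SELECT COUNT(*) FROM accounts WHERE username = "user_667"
1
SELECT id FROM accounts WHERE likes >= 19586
[1, 2, 3, 5]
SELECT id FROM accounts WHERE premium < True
[1, 3, 4, 7]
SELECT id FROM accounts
[1, 2, 3, 4, 5, 6, 7]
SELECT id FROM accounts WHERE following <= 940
[1, 2, 3, 4]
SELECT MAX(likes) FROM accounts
37126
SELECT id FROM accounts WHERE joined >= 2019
[1]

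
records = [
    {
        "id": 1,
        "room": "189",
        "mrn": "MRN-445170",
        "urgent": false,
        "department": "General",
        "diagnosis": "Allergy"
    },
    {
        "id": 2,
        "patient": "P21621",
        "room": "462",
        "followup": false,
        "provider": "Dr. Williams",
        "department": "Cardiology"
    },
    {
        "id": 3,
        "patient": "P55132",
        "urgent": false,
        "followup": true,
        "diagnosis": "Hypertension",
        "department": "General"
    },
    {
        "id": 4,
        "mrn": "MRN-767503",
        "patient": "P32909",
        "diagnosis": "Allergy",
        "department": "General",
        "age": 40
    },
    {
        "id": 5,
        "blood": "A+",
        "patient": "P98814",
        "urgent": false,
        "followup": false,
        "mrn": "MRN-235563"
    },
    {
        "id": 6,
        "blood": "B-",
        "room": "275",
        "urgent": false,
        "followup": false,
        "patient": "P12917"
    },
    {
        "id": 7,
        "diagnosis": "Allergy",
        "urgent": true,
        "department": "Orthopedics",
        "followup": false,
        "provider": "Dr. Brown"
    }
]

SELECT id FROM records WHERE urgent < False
[]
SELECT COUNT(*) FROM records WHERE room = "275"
1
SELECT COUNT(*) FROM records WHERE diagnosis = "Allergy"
3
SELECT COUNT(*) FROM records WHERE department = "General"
3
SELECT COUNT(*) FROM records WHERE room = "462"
1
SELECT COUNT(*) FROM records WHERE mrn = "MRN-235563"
1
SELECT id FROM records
[1, 2, 3, 4, 5, 6, 7]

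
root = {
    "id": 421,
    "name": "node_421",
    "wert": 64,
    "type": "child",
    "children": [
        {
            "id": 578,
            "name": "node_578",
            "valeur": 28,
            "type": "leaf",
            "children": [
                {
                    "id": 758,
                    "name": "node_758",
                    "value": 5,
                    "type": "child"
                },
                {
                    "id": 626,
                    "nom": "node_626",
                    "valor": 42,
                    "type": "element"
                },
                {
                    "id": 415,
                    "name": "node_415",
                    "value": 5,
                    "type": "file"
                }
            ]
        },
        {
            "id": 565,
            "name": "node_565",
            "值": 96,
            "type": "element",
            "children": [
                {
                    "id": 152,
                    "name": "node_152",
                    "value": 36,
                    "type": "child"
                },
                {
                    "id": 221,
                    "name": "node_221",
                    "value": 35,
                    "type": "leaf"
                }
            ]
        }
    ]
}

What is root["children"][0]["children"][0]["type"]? "child"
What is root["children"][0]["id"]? 578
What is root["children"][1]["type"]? "element"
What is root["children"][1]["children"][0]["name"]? "node_152"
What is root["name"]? "node_421"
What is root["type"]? "child"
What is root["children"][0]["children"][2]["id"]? 415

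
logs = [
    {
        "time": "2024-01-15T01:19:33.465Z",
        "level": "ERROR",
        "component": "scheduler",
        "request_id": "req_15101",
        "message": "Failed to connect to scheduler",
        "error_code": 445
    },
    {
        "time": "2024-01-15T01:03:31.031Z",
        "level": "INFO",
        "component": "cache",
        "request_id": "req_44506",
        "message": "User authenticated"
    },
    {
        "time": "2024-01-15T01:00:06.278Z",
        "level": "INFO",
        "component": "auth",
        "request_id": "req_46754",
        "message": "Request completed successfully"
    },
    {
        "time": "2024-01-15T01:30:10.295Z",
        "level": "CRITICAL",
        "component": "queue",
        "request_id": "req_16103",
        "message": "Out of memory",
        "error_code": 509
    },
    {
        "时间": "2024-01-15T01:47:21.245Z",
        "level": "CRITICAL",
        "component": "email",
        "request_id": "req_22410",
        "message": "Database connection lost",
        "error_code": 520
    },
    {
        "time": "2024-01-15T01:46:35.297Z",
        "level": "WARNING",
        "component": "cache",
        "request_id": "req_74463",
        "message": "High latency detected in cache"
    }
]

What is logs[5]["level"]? "WARNING"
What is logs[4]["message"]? "Database connection lost"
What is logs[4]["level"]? "CRITICAL"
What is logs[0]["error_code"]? 445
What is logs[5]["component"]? "cache"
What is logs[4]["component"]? "email"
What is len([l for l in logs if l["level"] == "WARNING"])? 1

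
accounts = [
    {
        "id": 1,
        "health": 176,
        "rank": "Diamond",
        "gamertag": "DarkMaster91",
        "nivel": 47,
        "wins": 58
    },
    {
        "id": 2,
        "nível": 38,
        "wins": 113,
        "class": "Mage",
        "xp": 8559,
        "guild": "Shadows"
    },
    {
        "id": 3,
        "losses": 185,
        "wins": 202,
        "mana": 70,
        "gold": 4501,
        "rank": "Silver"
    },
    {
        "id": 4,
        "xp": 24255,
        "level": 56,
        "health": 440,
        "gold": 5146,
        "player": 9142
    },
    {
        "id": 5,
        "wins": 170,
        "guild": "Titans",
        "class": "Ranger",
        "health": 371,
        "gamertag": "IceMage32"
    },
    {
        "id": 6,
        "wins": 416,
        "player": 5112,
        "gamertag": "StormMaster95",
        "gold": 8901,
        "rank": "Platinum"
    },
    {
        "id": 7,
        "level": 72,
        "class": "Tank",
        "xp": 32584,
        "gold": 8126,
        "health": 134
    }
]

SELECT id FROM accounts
[1, 2, 3, 4, 5, 6, 7]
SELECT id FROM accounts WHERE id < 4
[1, 2, 3]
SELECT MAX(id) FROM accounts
7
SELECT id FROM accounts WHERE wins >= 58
[1, 2, 3, 5, 6]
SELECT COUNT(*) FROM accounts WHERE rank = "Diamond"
1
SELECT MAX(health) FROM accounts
440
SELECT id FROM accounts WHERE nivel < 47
[]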